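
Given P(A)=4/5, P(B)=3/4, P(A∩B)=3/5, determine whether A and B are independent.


P(A)*P(B) = 4/5*3/4 = 3/5
P(A∩B) = 3/5, which equals P(A)P(B), so independent

Yes, A and B are independent


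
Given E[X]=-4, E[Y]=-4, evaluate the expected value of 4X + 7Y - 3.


E[4X + 7Y - 3] = 4*E[X] + 7*E[Y] - 3
= (4)*(-4) + (7)*(-4) + (-3)
= -16 - 28 - 3 = -47

-47


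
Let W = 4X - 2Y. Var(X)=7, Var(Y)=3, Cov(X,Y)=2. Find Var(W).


Var(4X - 2Y) = 4^2*Var(X) + (-2)^2*Var(Y) + 2*4*(-2)*Cov(X,Y)
= 16*7 + 4*3 - 16*2
= 112 + 12 - 32 = 92

92


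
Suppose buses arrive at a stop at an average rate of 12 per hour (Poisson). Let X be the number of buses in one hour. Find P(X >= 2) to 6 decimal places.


P(X>=2) = 1 - P(X<=1) = 1 - (e^(-12)*12^0/0! + e^(-12)*12^1/1!)
≈ 1 - (0.0000061442 + 0.0000737305)
= 1 - 0.0000798747 = 0.9999201253
≈ 0.999920

0.999920


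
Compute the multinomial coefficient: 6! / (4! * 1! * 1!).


6! = 720
Denominator: 4!=24 * 1!=1 * 1!=1
Coefficient = 720 / 24 = 30

30


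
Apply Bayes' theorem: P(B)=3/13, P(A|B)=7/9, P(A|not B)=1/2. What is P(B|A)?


P(A) = P(A|B)P(B) + P(A|B')P(B') = 7/9*3/13 + 1/2*10/13 = 22/39
P(B|A) = P(A|B)P(B)/P(A) = (7/39)/(22/39) = 7/22

7/22


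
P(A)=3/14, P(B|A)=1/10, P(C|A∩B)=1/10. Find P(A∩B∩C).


P(A∩B∩C) = P(A) * P(B|A) * P(C|A∩B)
= 3/14 * 1/10 * 1/10
= 3/140 * 1/10 = 3/1400

3/1400


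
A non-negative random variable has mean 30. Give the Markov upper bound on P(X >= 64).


Markov: P(X >= a) <= E[X]/a
P(X >= 64) <= 30/64 = 15/32

15/32


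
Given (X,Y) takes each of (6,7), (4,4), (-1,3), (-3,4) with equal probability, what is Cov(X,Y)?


E[X]=3/2, E[Y]=9/2, E[XY]=43/4
Cov(X,Y) = E[XY] - E[X]E[Y] = 43/4 - 3/2*9/2 = 4

4


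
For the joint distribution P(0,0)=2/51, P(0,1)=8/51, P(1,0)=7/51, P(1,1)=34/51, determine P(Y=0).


P(Y=0) = P(0,0)+P(1,0) = 2/51 + 7/51 = 9/51 = 3/17

3/17


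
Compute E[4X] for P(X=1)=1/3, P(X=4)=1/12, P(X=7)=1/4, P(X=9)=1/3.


E[4X] = sum(g(x)*P(x))
= 4*1/3 + 16*1/12 + 28*1/4 + 36*1/3
= 65/3

65/3


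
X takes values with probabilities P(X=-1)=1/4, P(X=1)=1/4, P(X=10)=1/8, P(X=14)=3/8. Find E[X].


E[X] = sum(x * P(x))
= -1*1/4 + 1*1/4 + 10*1/8 + 14*3/8
= 13/2

13/2


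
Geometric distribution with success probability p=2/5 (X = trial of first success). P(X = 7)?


P(X=7) = (1-p)^6 * p = (3/5)^6 * 2/5
= 729/15625 * 2/5 = 1458/78125

1458/78125


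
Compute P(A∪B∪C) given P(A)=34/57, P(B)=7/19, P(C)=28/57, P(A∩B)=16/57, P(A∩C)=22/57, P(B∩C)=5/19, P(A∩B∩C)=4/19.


P(A∪B∪C) = P(A)+P(B)+P(C) - P(AB)-P(AC)-P(BC) + P(ABC)
= 34/57+7/19+28/57 - 16/57-22/57-5/19 + 4/19
= 14/19

14/19


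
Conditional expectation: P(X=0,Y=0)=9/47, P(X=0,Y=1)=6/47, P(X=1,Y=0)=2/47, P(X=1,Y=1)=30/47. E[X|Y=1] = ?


P(Y=1) = 36/47
E[X|Y=1] = (0*6 + 1*30)/36 = 30/36 = 5/6

5/6


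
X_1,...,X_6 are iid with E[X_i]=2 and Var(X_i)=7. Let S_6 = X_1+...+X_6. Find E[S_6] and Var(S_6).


E[S_n] = n*mu = 6*2 = 12
Var(S_n) = n*sigma^2 = 6*7 = 42

E[S_6]=12, Var(S_6)=42


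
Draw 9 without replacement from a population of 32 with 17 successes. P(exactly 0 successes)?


P(X=0) = C(17,0)*C(15,9) / C(32,9)
= 1*5005 / 28048800
= 5005/28048800 = 77/431520

77/431520


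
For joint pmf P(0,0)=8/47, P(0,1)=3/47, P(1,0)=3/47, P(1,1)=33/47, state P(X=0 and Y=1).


Read from table: P(X=0, Y=1) = 3/47

3/47


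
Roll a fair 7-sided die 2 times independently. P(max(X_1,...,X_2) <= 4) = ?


P(max <= 4) = P(all X_i <= 4) = (P(X_1 <= 4))^2
= (4/7)^2 = 16/49

16/49


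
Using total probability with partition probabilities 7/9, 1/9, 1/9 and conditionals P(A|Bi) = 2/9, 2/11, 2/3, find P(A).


P(A) = P(A|B1)P(B1) + P(A|B2)P(B2) + P(A|B3)P(B3)
= 2/9*7/9 + 2/11*1/9 + 2/3*1/9
= 14/81 + 2/99 + 2/27 = 238/891

238/891


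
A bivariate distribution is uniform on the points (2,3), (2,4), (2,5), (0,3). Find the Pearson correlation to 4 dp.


Cov(X,Y) = 0.3750, Var(X) = 0.7500, Var(Y) = 0.6875
rho = Cov/(sqrt(VarX)*sqrt(VarY)) = 0.5222

0.5222


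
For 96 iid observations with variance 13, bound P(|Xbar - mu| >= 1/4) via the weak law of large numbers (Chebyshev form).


Var(Xbar) = Var(X)/n = 13/96
Chebyshev: P(|Xbar-mu| >= 1/4) <= Var(Xbar)/(1/4)^2 = (13/96)/(1/16) = 13/6
Bound exceeds 1, so trivial bound: 1

1


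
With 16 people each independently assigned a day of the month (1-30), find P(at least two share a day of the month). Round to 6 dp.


P(all different) = prod((30-i)/30 for i=0..15) = 0.007068
P(at least one match) = 1 - 0.007068 = 0.992932

0.992932


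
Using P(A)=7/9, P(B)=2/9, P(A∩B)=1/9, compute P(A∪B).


P(A∪B) = P(A) + P(B) - P(A∩B)
= 7/9 + 2/9 - 1/9 = 8/9

8/9


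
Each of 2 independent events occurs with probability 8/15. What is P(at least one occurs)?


P(at least one) = 1 - P(none)
P(none) = (1 - 8/15)^2 = (7/15)^2 = 49/225
P(at least one) = 1 - 49/225 = 176/225

176/225


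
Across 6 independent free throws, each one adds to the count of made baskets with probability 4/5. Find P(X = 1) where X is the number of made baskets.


P(X=1) = C(6,1) * p^1 * (1-p)^5
= 6 * 4/5 * 1/3125
= 24/15625

24/15625


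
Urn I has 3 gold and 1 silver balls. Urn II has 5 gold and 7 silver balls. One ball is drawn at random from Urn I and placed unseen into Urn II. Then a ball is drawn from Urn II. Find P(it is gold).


P(transfer gold) = 3/4; P(transfer silver) = 1/4
If gold transferred: Urn II has 6 gold of 13, so P(gold|gold moved) = 6/13
If silver transferred: Urn II has 5 gold of 13, so P(gold|silver moved) = 5/13
By total probability: P(gold) = 3/4*6/13 + 1/4*5/13 = 23/52

23/52


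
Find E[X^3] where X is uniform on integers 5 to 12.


E[X^3] = (1/8) * sum(x^3 for x=5..12)
= 5984/8 = 748

748


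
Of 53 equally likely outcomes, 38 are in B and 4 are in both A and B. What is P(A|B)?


P(A|B) = P(A∩B)/P(B) = (4/53)/(38/53) = 4/38 = 2/19

2/19


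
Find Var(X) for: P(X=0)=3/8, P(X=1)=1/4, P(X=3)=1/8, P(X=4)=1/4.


E[X] = 13/8, E[X^2] = 43/8
Var(X) = E[X^2] - (E[X])^2 = 43/8 - (13/8)^2 = 175/64

175/64


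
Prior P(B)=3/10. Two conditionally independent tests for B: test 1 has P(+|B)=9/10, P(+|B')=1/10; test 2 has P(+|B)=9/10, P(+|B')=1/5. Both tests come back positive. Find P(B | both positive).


After test 1: P(+) = 9/10*3/10 + 1/10*7/10 = 17/50
P(B|+) = (27/100)/(17/50) = 27/34
After test 2 (use post1 as new prior): P(+) = 9/10*27/34 + 1/5*7/34 = 257/340
P(B|+,+) = (243/340)/(257/340) = 243/257

243/257


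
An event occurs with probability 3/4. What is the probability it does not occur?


P(A') = 1 - P(A) = 1 - 3/4 = 1/4

1/4


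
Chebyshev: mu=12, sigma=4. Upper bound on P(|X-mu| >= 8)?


k = 8/4 = 2
Chebyshev: P(|X-mu| >= k*sigma) <= 1/k^2 = 1/2^2 = 1/4

1/4


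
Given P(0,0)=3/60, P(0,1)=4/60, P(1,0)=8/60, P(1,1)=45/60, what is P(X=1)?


P(X=1) = P(1,0)+P(1,1) = 8/60 + 45/60 = 53/60

53/60


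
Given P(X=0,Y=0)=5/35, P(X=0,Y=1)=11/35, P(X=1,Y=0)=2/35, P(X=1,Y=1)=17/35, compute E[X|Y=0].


P(Y=0) = 7/35
E[X|Y=0] = (0*5 + 1*2)/7 = 2/7

2/7


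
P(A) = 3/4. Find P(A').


P(A') = 1 - P(A) = 1 - 3/4 = 1/4

1/4


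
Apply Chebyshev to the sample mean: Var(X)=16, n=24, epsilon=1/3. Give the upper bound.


Var(Xbar) = Var(X)/n = 16/24
Chebyshev: P(|Xbar-mu| >= 1/3) <= Var(Xbar)/(1/3)^2 = (2/3)/(1/9) = 6
Bound exceeds 1, so trivial bound: 1

1


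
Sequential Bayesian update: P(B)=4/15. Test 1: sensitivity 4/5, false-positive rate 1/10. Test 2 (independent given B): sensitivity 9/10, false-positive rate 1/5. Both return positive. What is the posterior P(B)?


After test 1: P(+) = 4/5*4/15 + 1/10*11/15 = 43/150
P(B|+) = (16/75)/(43/150) = 32/43
After test 2 (use post1 as new prior): P(+) = 9/10*32/43 + 1/5*11/43 = 31/43
P(B|+,+) = (144/215)/(31/43) = 144/155

144/155


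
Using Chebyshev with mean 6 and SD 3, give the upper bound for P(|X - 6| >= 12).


k = 12/3 = 4
Chebyshev: P(|X-mu| >= k*sigma) <= 1/k^2 = 1/4^2 = 1/16

1/16


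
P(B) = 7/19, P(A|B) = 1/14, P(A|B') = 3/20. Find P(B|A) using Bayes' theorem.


P(A) = P(A|B)P(B) + P(A|B')P(B') = 1/14*7/19 + 3/20*12/19 = 23/190
P(B|A) = P(A|B)P(B)/P(A) = (1/38)/(23/190) = 5/23

5/23


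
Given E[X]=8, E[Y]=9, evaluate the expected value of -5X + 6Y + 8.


E[-5X + 6Y + 8] = -5*E[X] + 6*E[Y] + 8
= (-5)*(8) + (6)*(9) + (8)
= -40 + 54 + 8 = 22

22


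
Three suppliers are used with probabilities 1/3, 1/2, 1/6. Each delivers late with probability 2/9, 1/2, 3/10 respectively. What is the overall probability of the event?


P(A) = P(A|B1)P(B1) + P(A|B2)P(B2) + P(A|B3)P(B3)
= 2/9*1/3 + 1/2*1/2 + 3/10*1/6
= 2/27 + 1/4 + 1/20 = 101/270

101/270


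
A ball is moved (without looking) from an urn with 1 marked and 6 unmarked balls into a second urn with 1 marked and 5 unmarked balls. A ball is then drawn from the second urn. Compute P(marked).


P(transfer marked) = 1/7; P(transfer unmarked) = 6/7
If marked transferred: Urn II has 2 marked of 7, so P(marked|marked moved) = 2/7
If unmarked transferred: Urn II has 1 marked of 7, so P(marked|unmarked moved) = 1/7
By total probability: P(marked) = 1/7*2/7 + 6/7*1/7 = 8/49

8/49


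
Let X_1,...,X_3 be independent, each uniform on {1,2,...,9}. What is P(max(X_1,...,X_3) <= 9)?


P(max <= 9) = P(all X_i <= 9) = (P(X_1 <= 9))^3
= (9/9)^3 = 1^3 = 1

1


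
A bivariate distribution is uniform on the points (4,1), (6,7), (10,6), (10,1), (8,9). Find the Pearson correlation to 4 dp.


Cov(X,Y) = 1.1200, Var(X) = 5.4400, Var(Y) = 10.5600
rho = Cov/(sqrt(VarX)*sqrt(VarY)) = 0.1478

0.1478


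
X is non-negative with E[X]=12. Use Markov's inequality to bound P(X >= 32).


Markov: P(X >= a) <= E[X]/a
P(X >= 32) <= 12/32 = 3/8

3/8


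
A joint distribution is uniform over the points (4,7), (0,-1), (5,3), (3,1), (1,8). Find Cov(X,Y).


E[X]=13/5, E[Y]=18/5, E[XY]=54/5
Cov(X,Y) = E[XY] - E[X]E[Y] = 54/5 - 13/5*18/5 = 36/25

36/25


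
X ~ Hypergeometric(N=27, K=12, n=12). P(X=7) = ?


P(X=7) = C(12,7)*C(15,5) / C(27,12)
= 792*3003 / 17383860
= 2378376/17383860 = 5082/37145

5082/37145


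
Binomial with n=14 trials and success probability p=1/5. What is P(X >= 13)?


P(X>=13) = P(X=13) + P(X=14)
= 56/6103515625 + 1/6103515625
= 57/6103515625

57/6103515625


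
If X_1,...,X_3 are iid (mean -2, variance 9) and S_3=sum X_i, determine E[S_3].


E[S_n] = n*E[X_1] = 3*-2 = -6

-6


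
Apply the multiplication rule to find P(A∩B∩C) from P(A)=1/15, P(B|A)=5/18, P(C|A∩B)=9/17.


P(A∩B∩C) = P(A) * P(B|A) * P(C|A∩B)
= 1/15 * 5/18 * 9/17
= 1/54 * 9/17 = 1/102

1/102


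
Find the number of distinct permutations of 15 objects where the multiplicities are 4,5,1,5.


15! = 1307674368000
Denominator: 4!=24 * 5!=120 * 1!=1 * 5!=120
Coefficient = 1307674368000 / 345600 = 3783780

3783780


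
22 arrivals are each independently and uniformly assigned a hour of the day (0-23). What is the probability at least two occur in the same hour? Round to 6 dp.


P(all different) = prod((24-i)/24 for i=0..21) = 0.000000
P(at least one match) = 1 - 0.000000 = 1.000000

1.000000


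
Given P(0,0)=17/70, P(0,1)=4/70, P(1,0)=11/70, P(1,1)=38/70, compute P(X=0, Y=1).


Read from table: P(X=0, Y=1) = 4/70 = 2/35

2/35


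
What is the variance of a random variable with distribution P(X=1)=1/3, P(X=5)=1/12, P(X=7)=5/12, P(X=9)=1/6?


E[X] = 31/6, E[X^2] = 109/3
Var(X) = E[X^2] - (E[X])^2 = 109/3 - (31/6)^2 = 347/36

347/36


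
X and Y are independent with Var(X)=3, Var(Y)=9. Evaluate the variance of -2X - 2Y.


Independence => Cov(X,Y)=0
Var(-2X - 2Y) = (-2)^2*Var(X) + (-2)^2*Var(Y)
= 4*3 + 4*9 = 48

48


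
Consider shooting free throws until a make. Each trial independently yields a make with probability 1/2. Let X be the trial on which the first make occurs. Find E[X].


For geometric (trials until first success), E[X] = 1/p = 1/(1/2) = 2

2


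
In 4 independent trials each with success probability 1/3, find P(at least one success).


P(at least one) = 1 - P(none)
P(none) = (1 - 1/3)^4 = (2/3)^4 = 16/81
P(at least one) = 1 - 16/81 = 65/81

65/81


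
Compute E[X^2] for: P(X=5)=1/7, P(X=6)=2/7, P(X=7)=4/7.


E[X^2] = sum(x^2 * P(x))
= 25*1/7 + 36*2/7 + 49*4/7
= 293/7

293/7


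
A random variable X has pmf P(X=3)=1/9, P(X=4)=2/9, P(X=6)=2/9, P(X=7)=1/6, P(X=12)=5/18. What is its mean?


E[X] = sum(x * P(x))
= 3*1/9 + 4*2/9 + 6*2/9 + 7*1/6 + 12*5/18
= 127/18

127/18


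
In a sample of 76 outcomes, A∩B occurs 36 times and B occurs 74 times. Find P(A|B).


P(A|B) = P(A∩B)/P(B) = (36/76)/(74/76) = 36/74 = 18/37

18/37


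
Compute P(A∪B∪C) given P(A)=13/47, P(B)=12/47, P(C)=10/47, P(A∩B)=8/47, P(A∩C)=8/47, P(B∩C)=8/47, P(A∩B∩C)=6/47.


P(A∪B∪C) = P(A)+P(B)+P(C) - P(AB)-P(AC)-P(BC) + P(ABC)
= 13/47+12/47+10/47 - 8/47-8/47-8/47 + 6/47
= 17/47

17/47


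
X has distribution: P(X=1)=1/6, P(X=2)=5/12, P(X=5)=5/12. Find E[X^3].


E[X^3] = sum(g(x)*P(x))
= 1*1/6 + 8*5/12 + 125*5/12
= 667/12

667/12


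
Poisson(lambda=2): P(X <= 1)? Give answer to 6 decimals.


P(X<=1) = e^(-2)*2^0/0! + e^(-2)*2^1/1!
≈ 0.1353352832 + 0.2706705665
= 0.4060058497
≈ 0.406006

0.406006


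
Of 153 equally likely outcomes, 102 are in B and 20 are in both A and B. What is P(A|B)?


P(A|B) = P(A∩B)/P(B) = (20/153)/(102/153) = 20/102 = 10/51

10/51


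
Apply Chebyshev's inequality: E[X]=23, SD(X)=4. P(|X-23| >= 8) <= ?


k = 8/4 = 2
Chebyshev: P(|X-mu| >= k*sigma) <= 1/k^2 = 1/2^2 = 1/4

1/4


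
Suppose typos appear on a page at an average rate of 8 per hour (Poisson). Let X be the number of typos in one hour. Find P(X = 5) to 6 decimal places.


P(X=5) = e^(-8) * 8^5 / 5!
≈ 0.0003354626279 * 32768 / 120
≈ 0.091604

0.091604


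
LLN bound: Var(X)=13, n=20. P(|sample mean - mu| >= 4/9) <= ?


Var(Xbar) = Var(X)/n = 13/20
Chebyshev: P(|Xbar-mu| >= 4/9) <= Var(Xbar)/(4/9)^2 = (13/20)/(16/81) = 1053/320
Bound exceeds 1, so trivial bound: 1

1


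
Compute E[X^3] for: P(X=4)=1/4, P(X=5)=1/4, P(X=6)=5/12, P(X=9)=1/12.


E[X^3] = sum(x^3 * P(x))
= 64*1/4 + 125*1/4 + 216*5/12 + 729*1/12
= 198

198


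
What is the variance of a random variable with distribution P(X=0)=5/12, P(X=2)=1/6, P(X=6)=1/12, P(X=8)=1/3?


E[X] = 7/2, E[X^2] = 25
Var(X) = E[X^2] - (E[X])^2 = 25 - (7/2)^2 = 51/4

51/4


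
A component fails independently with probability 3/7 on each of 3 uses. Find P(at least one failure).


P(at least one) = 1 - P(none)
P(none) = (1 - 3/7)^3 = (4/7)^3 = 64/343
P(at least one) = 1 - 64/343 = 279/343

279/343


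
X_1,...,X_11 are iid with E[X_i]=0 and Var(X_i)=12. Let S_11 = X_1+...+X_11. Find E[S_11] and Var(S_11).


E[S_n] = n*mu = 11*0 = 0
Var(S_n) = n*sigma^2 = 11*12 = 132

E[S_11]=0, Var(S_11)=132


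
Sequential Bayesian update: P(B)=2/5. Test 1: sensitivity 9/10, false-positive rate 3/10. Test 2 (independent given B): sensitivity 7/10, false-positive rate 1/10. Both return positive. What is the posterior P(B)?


After test 1: P(+) = 9/10*2/5 + 3/10*3/5 = 27/50
P(B|+) = (9/25)/(27/50) = 2/3
After test 2 (use post1 as new prior): P(+) = 7/10*2/3 + 1/10*1/3 = 1/2
P(B|+,+) = (7/15)/(1/2) = 14/15

14/15


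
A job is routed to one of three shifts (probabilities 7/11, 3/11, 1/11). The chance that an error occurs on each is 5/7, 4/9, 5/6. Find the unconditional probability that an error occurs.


P(A) = P(A|B1)P(B1) + P(A|B2)P(B2) + P(A|B3)P(B3)
= 5/7*7/11 + 4/9*3/11 + 5/6*1/11
= 5/11 + 4/33 + 5/66 = 43/66

43/66


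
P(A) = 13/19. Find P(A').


P(A') = 1 - P(A) = 1 - 13/19 = 6/19

6/19


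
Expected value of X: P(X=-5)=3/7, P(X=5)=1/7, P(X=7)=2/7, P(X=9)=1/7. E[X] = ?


E[X] = sum(x * P(x))
= -5*3/7 + 5*1/7 + 7*2/7 + 9*1/7
= 13/7

13/7


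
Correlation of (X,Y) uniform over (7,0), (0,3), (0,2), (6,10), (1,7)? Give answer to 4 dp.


Cov(X,Y) = 1.0800, Var(X) = 9.3600, Var(Y) = 13.0400
rho = Cov/(sqrt(VarX)*sqrt(VarY)) = 0.0978

0.0978


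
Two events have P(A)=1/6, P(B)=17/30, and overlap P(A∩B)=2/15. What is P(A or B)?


P(A∪B) = P(A) + P(B) - P(A∩B)
= 1/6 + 17/30 - 2/15 = 3/5

3/5


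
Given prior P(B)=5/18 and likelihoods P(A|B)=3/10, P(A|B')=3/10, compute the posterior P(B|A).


P(A) = P(A|B)P(B) + P(A|B')P(B') = 3/10*5/18 + 3/10*13/18 = 3/10
P(B|A) = P(A|B)P(B)/P(A) = (1/12)/(3/10) = 5/18

5/18


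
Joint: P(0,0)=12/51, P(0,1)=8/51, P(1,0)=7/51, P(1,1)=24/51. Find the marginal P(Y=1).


P(Y=1) = P(0,1)+P(1,1) = 8/51 + 24/51 = 32/51

32/51


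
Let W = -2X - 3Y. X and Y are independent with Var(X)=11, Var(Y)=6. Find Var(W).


Independence => Cov(X,Y)=0
Var(-2X - 3Y) = (-2)^2*Var(X) + (-3)^2*Var(Y)
= 4*11 + 9*6 = 98

98


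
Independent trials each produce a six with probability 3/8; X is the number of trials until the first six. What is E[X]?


For geometric (trials until first success), E[X] = 1/p = 1/(3/8) = 8/3

8/3


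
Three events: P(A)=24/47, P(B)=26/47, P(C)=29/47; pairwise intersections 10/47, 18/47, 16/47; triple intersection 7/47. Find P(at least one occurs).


P(A∪B∪C) = P(A)+P(B)+P(C) - P(AB)-P(AC)-P(BC) + P(ABC)
= 24/47+26/47+29/47 - 10/47-18/47-16/47 + 7/47
= 42/47

42/47


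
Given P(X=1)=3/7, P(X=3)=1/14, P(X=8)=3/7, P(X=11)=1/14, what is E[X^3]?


E[X^3] = sum(g(x)*P(x))
= 1*3/7 + 27*1/14 + 512*3/7 + 1331*1/14
= 2218/7

2218/7


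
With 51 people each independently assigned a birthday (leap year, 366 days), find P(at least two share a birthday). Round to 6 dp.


P(all different) = prod((366-i)/366 for i=0..50) = 0.025839
P(at least one match) = 1 - 0.025839 = 0.974161

0.974161


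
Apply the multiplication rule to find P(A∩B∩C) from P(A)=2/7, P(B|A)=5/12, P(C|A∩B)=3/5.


P(A∩B∩C) = P(A) * P(B|A) * P(C|A∩B)
= 2/7 * 5/12 * 3/5
= 5/42 * 3/5 = 1/14

1/14


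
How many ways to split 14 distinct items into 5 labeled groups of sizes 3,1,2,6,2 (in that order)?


14! = 87178291200
Denominator: 3!=6 * 1!=1 * 2!=2 * 6!=720 * 2!=2
Coefficient = 87178291200 / 17280 = 5045040

5045040


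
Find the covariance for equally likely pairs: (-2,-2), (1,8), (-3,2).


E[X]=-4/3, E[Y]=8/3, E[XY]=2
Cov(X,Y) = E[XY] - E[X]E[Y] = 2 + 4/3*8/3 = 50/9

50/9


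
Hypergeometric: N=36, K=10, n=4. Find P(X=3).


P(X=3) = C(10,3)*C(26,1) / C(36,4)
= 120*26 / 58905
= 3120/58905 = 208/3927

208/3927


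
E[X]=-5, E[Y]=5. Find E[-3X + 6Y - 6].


E[-3X + 6Y - 6] = -3*E[X] + 6*E[Y] - 6
= (-3)*(-5) + (6)*(5) + (-6)
= 15 + 30 - 6 = 39

39


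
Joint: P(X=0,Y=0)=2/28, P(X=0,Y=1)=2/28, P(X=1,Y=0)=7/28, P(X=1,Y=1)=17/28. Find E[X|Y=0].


P(Y=0) = 9/28
E[X|Y=0] = (0*2 + 1*7)/9 = 7/9

7/9


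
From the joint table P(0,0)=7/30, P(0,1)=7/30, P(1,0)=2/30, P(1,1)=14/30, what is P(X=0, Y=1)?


Read from table: P(X=0, Y=1) = 7/30

7/30


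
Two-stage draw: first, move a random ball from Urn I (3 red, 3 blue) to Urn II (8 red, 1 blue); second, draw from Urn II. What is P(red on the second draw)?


P(transfer red) = 3/6 = 1/2; P(transfer blue) = 1/2
If red transferred: Urn II has 9 red of 10, so P(red|red moved) = 9/10
If blue transferred: Urn II has 8 red of 10, so P(red|blue moved) = 4/5
By total probability: P(red) = 1/2*9/10 + 1/2*4/5 = 17/20

17/20


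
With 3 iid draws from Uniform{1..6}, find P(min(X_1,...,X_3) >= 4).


P(min >= 4) = P(all X_i >= 4) = (P(X_1 >= 4))^3
= (3/6)^3 = (1/2)^3 = 1/8

1/8


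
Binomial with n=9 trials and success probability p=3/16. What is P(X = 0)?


P(X=0) = C(9,0) * p^0 * (1-p)^9
= 1 * 1 * 10604499373/68719476736
= 10604499373/68719476736

10604499373/68719476736


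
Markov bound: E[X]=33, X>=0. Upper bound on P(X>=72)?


Markov: P(X >= a) <= E[X]/a
P(X >= 72) <= 33/72 = 11/24

11/24


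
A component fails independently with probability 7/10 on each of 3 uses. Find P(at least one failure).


P(at least one) = 1 - P(none)
P(none) = (1 - 7/10)^3 = (3/10)^3 = 27/1000
P(at least one) = 1 - 27/1000 = 973/1000

973/1000


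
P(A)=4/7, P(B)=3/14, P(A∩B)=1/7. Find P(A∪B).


P(A∪B) = P(A) + P(B) - P(A∩B)
= 4/7 + 3/14 - 1/7 = 9/14

9/14


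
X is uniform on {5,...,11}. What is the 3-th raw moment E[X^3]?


E[X^3] = (1/7) * sum(x^3 for x=5..11)
= 4256/7 = 608

608


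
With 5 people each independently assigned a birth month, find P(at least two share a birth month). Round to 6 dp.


P(all different) = prod((12-i)/12 for i=0..4) = 0.381944
P(at least one match) = 1 - 0.381944 = 0.618056

0.618056


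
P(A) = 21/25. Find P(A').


P(A') = 1 - P(A) = 1 - 21/25 = 4/25

4/25


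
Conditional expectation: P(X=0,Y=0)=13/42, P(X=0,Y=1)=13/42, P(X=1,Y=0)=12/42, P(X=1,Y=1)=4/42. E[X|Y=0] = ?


P(Y=0) = 25/42
E[X|Y=0] = (0*13 + 1*12)/25 = 12/25

12/25


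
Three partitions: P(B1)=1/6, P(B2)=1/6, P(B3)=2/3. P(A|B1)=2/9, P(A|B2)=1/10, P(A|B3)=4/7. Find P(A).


P(A) = P(A|B1)P(B1) + P(A|B2)P(B2) + P(A|B3)P(B3)
= 2/9*1/6 + 1/10*1/6 + 4/7*2/3
= 1/27 + 1/60 + 8/21 = 1643/3780

1643/3780


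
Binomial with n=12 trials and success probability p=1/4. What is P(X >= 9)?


P(X>=9) = P(X=9) + P(X=10) + P(X=11) + P(X=12)
= 1485/4194304 + 297/8388608 + 9/4194304 + 1/16777216
= 6571/16777216

6571/16777216


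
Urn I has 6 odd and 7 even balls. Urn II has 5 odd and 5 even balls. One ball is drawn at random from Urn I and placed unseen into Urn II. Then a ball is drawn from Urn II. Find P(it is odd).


P(transfer odd) = 6/13; P(transfer even) = 7/13
If odd transferred: Urn II has 6 odd of 11, so P(odd|odd moved) = 6/11
If even transferred: Urn II has 5 odd of 11, so P(odd|even moved) = 5/11
By total probability: P(odd) = 6/13*6/11 + 7/13*5/11 = 71/143

71/143


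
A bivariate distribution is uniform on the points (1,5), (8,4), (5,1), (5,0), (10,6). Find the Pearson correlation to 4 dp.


Cov(X,Y) = 1.8400, Var(X) = 9.3600, Var(Y) = 5.3600
rho = Cov/(sqrt(VarX)*sqrt(VarY)) = 0.2598

0.2598


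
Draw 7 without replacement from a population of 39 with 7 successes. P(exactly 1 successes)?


P(X=1) = C(7,1)*C(32,6) / C(39,7)
= 7*906192 / 15380937
= 6343344/15380937 = 704816/1708993

704816/1708993


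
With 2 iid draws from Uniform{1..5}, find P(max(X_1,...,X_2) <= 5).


P(max <= 5) = P(all X_i <= 5) = (P(X_1 <= 5))^2
= (5/5)^2 = 1^2 = 1

1


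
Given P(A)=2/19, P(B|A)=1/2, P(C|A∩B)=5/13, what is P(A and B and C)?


P(A∩B∩C) = P(A) * P(B|A) * P(C|A∩B)
= 2/19 * 1/2 * 5/13
= 1/19 * 5/13 = 5/247

5/247


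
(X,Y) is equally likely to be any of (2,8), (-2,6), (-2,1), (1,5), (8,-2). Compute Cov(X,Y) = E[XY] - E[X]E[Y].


E[X]=7/5, E[Y]=18/5, E[XY]=-9/5
Cov(X,Y) = E[XY] - E[X]E[Y] = -9/5 - 7/5*18/5 = -171/25

-171/25


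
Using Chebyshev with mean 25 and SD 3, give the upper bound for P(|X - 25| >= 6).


k = 6/3 = 2
Chebyshev: P(|X-mu| >= k*sigma) <= 1/k^2 = 1/2^2 = 1/4

1/4


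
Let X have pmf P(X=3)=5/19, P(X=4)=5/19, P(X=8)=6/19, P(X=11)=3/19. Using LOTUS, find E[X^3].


E[X^3] = sum(g(x)*P(x))
= 27*5/19 + 64*5/19 + 512*6/19 + 1331*3/19
= 7520/19

7520/19


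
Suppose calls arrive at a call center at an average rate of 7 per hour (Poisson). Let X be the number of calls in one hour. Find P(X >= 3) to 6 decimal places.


P(X>=3) = 1 - P(X<=2) = 1 - (e^(-7)*7^0/0! + e^(-7)*7^1/1! + e^(-7)*7^2/2!)
≈ 1 - (0.0009118820 + 0.0063831738 + 0.0223411082)
= 1 - 0.0296361640 = 0.9703638360
≈ 0.970364

0.970364


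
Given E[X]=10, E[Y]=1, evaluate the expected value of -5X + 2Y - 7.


E[-5X + 2Y - 7] = -5*E[X] + 2*E[Y] - 7
= (-5)*(10) + (2)*(1) + (-7)
= -50 + 2 - 7 = -55

-55


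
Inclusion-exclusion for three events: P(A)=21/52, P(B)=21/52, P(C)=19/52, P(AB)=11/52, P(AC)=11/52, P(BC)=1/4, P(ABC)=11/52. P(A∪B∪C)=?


P(A∪B∪C) = P(A)+P(B)+P(C) - P(AB)-P(AC)-P(BC) + P(ABC)
= 21/52+21/52+19/52 - 11/52-11/52-1/4 + 11/52
= 37/52

37/52


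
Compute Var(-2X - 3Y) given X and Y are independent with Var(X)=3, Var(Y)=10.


Independence => Cov(X,Y)=0
Var(-2X - 3Y) = (-2)^2*Var(X) + (-3)^2*Var(Y)
= 4*3 + 9*10 = 102

102


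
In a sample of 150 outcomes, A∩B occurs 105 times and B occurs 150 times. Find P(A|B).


P(A|B) = P(A∩B)/P(B) = (105/150)/(150/150) = 105/150 = 7/10

7/10


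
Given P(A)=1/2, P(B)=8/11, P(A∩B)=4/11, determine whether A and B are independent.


P(A)*P(B) = 1/2*8/11 = 4/11
P(A∩B) = 4/11, which equals P(A)P(B), so independent

Yes, A and B are independent


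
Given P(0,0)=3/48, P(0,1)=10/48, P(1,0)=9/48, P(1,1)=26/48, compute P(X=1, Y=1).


Read from table: P(X=1, Y=1) = 26/48 = 13/24

13/24


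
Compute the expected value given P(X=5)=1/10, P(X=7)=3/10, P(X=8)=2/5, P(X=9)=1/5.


E[X] = sum(x * P(x))
= 5*1/10 + 7*3/10 + 8*2/5 + 9*1/5
= 38/5

38/5


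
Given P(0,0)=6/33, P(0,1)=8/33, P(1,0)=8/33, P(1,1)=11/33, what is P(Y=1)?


P(Y=1) = P(0,1)+P(1,1) = 8/33 + 11/33 = 19/33

19/33


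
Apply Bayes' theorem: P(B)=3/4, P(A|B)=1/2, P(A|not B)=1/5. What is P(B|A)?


P(A) = P(A|B)P(B) + P(A|B')P(B') = 1/2*3/4 + 1/5*1/4 = 17/40
P(B|A) = P(A|B)P(B)/P(A) = (3/8)/(17/40) = 15/17

15/17


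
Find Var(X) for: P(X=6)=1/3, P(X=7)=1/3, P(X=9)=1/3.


E[X] = 22/3, E[X^2] = 166/3
Var(X) = E[X^2] - (E[X])^2 = 166/3 - (22/3)^2 = 14/9

14/9


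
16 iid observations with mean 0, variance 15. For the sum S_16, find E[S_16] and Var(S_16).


E[S_n] = n*mu = 16*0 = 0
Var(S_n) = n*sigma^2 = 16*15 = 240

E[S_16]=0, Var(S_16)=240


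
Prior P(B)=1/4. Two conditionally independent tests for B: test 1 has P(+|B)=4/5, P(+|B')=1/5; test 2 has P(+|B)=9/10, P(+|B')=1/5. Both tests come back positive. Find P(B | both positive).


After test 1: P(+) = 4/5*1/4 + 1/5*3/4 = 7/20
P(B|+) = (1/5)/(7/20) = 4/7
After test 2 (use post1 as new prior): P(+) = 9/10*4/7 + 1/5*3/7 = 3/5
P(B|+,+) = (18/35)/(3/5) = 6/7

6/7


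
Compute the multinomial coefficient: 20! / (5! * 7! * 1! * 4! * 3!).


20! = 2432902008176640000
Denominator: 5!=120 * 7!=5040 * 1!=1 * 4!=24 * 3!=6
Coefficient = 2432902008176640000 / 87091200 = 27935107200

27935107200


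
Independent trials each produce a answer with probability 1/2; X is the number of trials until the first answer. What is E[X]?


For geometric (trials until first success), E[X] = 1/p = 1/(1/2) = 2

2


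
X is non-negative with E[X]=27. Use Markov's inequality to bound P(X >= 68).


Markov: P(X >= a) <= E[X]/a
P(X >= 68) <= 27/68

27/68


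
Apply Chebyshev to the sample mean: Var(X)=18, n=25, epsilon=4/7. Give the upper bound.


Var(Xbar) = Var(X)/n = 18/25
Chebyshev: P(|Xbar-mu| >= 4/7) <= Var(Xbar)/(4/7)^2 = (18/25)/(16/49) = 441/200
Bound exceeds 1, so trivial bound: 1

1


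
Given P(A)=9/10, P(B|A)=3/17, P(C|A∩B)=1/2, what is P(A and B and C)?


P(A∩B∩C) = P(A) * P(B|A) * P(C|A∩B)
= 9/10 * 3/17 * 1/2
= 27/170 * 1/2 = 27/340

27/340


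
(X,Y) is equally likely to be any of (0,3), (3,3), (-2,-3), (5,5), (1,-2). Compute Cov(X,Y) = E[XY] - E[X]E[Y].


E[X]=7/5, E[Y]=6/5, E[XY]=38/5
Cov(X,Y) = E[XY] - E[X]E[Y] = 38/5 - 7/5*6/5 = 148/25

148/25


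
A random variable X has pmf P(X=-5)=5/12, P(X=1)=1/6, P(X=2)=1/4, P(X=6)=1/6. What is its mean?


E[X] = sum(x * P(x))
= -5*5/12 + 1*1/6 + 2*1/4 + 6*1/6
= -5/12

-5/12


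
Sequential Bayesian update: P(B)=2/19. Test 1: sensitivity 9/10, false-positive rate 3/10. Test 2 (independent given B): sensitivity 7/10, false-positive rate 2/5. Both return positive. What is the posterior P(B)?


After test 1: P(+) = 9/10*2/19 + 3/10*17/19 = 69/190
P(B|+) = (9/95)/(69/190) = 6/23
After test 2 (use post1 as new prior): P(+) = 7/10*6/23 + 2/5*17/23 = 11/23
P(B|+,+) = (21/115)/(11/23) = 21/55

21/55


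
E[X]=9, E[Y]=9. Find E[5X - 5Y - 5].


E[5X - 5Y - 5] = 5*E[X] - 5*E[Y] - 5
= (5)*(9) + (-5)*(9) + (-5)
= 45 - 45 - 5 = -5

-5


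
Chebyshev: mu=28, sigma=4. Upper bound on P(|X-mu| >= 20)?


k = 20/4 = 5
Chebyshev: P(|X-mu| >= k*sigma) <= 1/k^2 = 1/5^2 = 1/25

1/25


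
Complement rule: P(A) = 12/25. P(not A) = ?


P(A') = 1 - P(A) = 1 - 12/25 = 13/25

13/25


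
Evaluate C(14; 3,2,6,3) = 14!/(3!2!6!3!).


14! = 87178291200
Denominator: 3!=6 * 2!=2 * 6!=720 * 3!=6
Coefficient = 87178291200 / 51840 = 1681680

1681680


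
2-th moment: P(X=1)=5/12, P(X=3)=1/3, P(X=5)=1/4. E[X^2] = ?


E[X^2] = sum(x^2 * P(x))
= 1*5/12 + 9*1/3 + 25*1/4
= 29/3

29/3


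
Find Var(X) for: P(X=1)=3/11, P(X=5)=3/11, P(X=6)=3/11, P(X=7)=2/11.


E[X] = 50/11, E[X^2] = 284/11
Var(X) = E[X^2] - (E[X])^2 = 284/11 - (50/11)^2 = 624/121

624/121


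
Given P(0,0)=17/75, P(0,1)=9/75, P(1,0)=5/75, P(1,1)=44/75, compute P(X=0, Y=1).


Read from table: P(X=0, Y=1) = 9/75 = 3/25

3/25


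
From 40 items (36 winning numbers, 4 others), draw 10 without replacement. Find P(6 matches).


P(X=6) = C(36,6)*C(4,4) / C(40,10)
= 1947792*1 / 847660528
= 1947792/847660528 = 21/9139

21/9139


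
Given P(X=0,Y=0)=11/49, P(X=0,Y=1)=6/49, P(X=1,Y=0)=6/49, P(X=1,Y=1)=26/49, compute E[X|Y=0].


P(Y=0) = 17/49
E[X|Y=0] = (0*11 + 1*6)/17 = 6/17

6/17


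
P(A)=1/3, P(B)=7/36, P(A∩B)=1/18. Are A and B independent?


P(A)*P(B) = 1/3*7/36 = 7/108
P(A∩B) = 1/18 != 7/108, so not independent

No, A and B are not independent


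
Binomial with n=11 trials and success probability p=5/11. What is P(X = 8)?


P(X=8) = C(11,8) * p^8 * (1-p)^3
= 165 * 390625/214358881 * 216/1331
= 1265625000/25937424601

1265625000/25937424601


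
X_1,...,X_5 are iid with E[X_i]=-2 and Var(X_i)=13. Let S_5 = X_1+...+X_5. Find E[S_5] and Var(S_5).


E[S_n] = n*mu = 5*-2 = -10
Var(S_n) = n*sigma^2 = 5*13 = 65

E[S_5]=-10, Var(S_5)=65


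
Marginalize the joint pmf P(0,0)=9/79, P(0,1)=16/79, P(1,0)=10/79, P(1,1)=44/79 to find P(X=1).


P(X=1) = P(1,0)+P(1,1) = 10/79 + 44/79 = 54/79

54/79


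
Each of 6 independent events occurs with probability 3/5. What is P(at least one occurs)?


P(at least one) = 1 - P(none)
P(none) = (1 - 3/5)^6 = (2/5)^6 = 64/15625
P(at least one) = 1 - 64/15625 = 15561/15625

15561/15625


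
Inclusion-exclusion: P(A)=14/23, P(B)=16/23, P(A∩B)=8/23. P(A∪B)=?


P(A∪B) = P(A) + P(B) - P(A∩B)
= 14/23 + 16/23 - 8/23 = 22/23

22/23


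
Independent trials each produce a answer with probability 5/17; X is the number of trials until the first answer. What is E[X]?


For geometric (trials until first success), E[X] = 1/p = 1/(5/17) = 17/5

17/5


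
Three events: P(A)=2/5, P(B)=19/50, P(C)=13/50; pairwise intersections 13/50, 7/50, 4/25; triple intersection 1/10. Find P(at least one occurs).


P(A∪B∪C) = P(A)+P(B)+P(C) - P(AB)-P(AC)-P(BC) + P(ABC)
= 2/5+19/50+13/50 - 13/50-7/50-4/25 + 1/10
= 29/50

29/50


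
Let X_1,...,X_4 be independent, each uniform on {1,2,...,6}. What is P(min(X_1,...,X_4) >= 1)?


P(min >= 1) = P(all X_i >= 1) = (P(X_1 >= 1))^4
= (6/6)^4 = 1^4 = 1

1


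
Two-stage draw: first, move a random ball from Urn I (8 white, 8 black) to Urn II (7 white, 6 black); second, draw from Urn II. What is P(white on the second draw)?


P(transfer white) = 8/16 = 1/2; P(transfer black) = 1/2
If white transferred: Urn II has 8 white of 14, so P(white|white moved) = 4/7
If black transferred: Urn II has 7 white of 14, so P(white|black moved) = 1/2
By total probability: P(white) = 1/2*4/7 + 1/2*1/2 = 15/28

15/28


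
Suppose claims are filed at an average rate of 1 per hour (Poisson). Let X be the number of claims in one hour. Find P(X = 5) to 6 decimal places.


P(X=5) = e^(-1) * 1^5 / 5!
≈ 0.3678794412 * 1 / 120
≈ 0.003066

0.003066


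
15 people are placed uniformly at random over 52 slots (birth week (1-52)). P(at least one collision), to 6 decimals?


P(all different) = prod((52-i)/52 for i=0..14) = 0.106626
P(at least one match) = 1 - 0.106626 = 0.893374

0.893374


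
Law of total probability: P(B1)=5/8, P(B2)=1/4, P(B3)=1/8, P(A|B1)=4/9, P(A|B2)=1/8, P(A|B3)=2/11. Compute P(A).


P(A) = P(A|B1)P(B1) + P(A|B2)P(B2) + P(A|B3)P(B3)
= 4/9*5/8 + 1/8*1/4 + 2/11*1/8
= 5/18 + 1/32 + 1/44 = 1051/3168

1051/3168


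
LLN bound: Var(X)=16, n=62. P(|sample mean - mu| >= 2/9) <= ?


Var(Xbar) = Var(X)/n = 16/62
Chebyshev: P(|Xbar-mu| >= 2/9) <= Var(Xbar)/(2/9)^2 = (8/31)/(4/81) = 162/31
Bound exceeds 1, so trivial bound: 1

1


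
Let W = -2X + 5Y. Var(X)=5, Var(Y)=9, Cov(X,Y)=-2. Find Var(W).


Var(-2X + 5Y) = (-2)^2*Var(X) + 5^2*Var(Y) + 2*(-2)*5*Cov(X,Y)
= 4*5 + 25*9 - 20*(-2)
= 20 + 225 + 40 = 285

285


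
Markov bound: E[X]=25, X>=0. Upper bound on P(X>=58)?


Markov: P(X >= a) <= E[X]/a
P(X >= 58) <= 25/58

25/58


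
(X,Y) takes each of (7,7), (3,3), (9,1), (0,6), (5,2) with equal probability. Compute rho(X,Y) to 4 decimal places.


Cov(X,Y) = -2.8400, Var(X) = 9.7600, Var(Y) = 5.3600
rho = Cov/(sqrt(VarX)*sqrt(VarY)) = -0.3927

-0.3927


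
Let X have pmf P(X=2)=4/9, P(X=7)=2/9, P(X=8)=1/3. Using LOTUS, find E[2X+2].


E[2X+2] = sum(g(x)*P(x))
= 6*4/9 + 16*2/9 + 18*1/3
= 110/9

110/9


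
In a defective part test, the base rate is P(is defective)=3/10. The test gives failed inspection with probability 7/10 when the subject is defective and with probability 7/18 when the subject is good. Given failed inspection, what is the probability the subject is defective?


P(A) = P(A|B)P(B) + P(A|B')P(B') = 7/10*3/10 + 7/18*7/10 = 217/450
P(B|A) = P(A|B)P(B)/P(A) = (21/100)/(217/450) = 27/62

27/62


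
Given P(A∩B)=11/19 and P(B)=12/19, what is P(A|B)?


P(A|B) = P(A∩B)/P(B) = (33/57)/(36/57) = 33/36 = 11/12

11/12


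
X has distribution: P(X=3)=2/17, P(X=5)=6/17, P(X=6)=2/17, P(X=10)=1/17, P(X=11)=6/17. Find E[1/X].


E[1/X] = sum(g(x)*P(x))
= 1/3*2/17 + 1/5*6/17 + 1/6*2/17 + 1/10*1/17 + 1/11*6/17
= 313/1870

313/1870


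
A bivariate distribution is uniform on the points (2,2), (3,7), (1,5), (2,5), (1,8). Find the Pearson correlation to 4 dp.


Cov(X,Y) = -0.1200, Var(X) = 0.5600, Var(Y) = 4.2400
rho = Cov/(sqrt(VarX)*sqrt(VarY)) = -0.0779

-0.0779


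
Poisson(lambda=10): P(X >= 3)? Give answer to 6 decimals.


P(X>=3) = 1 - P(X<=2) = 1 - (e^(-10)*10^0/0! + e^(-10)*10^1/1! + e^(-10)*10^2/2!)
≈ 1 - (0.0000453999 + 0.0004539993 + 0.0022699965)
= 1 - 0.0027693957 = 0.9972306043
≈ 0.997231

0.997231


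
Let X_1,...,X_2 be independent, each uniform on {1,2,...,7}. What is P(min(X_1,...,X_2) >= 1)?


P(min >= 1) = P(all X_i >= 1) = (P(X_1 >= 1))^2
= (7/7)^2 = 1^2 = 1

1


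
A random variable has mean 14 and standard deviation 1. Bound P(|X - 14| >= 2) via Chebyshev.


k = 2/1 = 2
Chebyshev: P(|X-mu| >= k*sigma) <= 1/k^2 = 1/2^2 = 1/4

1/4


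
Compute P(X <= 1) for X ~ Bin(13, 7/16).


P(X<=1) = P(X=0) + P(X=1)
= 2541865828329/4503599627370496 + 25701087819771/4503599627370496
= 7060738412025/1125899906842624

7060738412025/1125899906842624


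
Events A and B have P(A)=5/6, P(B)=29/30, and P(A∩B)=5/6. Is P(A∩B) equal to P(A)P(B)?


P(A)*P(B) = 5/6*29/30 = 29/36
P(A∩B) = 5/6 != 29/36, so not independent

No, A and B are not independent


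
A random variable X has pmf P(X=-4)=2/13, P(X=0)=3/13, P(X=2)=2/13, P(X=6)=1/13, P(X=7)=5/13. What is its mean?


E[X] = sum(x * P(x))
= -4*2/13 + 0*3/13 + 2*2/13 + 6*1/13 + 7*5/13
= 37/13

37/13


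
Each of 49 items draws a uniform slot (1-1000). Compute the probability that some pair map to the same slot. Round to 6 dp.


P(all different) = prod((1000-i)/1000 for i=0..48) = 0.302557
P(at least one match) = 1 - 0.302557 = 0.697443

0.697443


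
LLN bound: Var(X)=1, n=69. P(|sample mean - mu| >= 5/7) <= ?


Var(Xbar) = Var(X)/n = 1/69
Chebyshev: P(|Xbar-mu| >= 5/7) <= Var(Xbar)/(5/7)^2 = (1/69)/(25/49) = 49/1725

49/1725


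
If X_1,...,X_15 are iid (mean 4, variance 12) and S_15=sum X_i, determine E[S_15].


E[S_n] = n*E[X_1] = 15*4 = 60

60


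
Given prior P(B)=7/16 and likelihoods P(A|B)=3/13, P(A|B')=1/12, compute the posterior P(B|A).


P(A) = P(A|B)P(B) + P(A|B')P(B') = 3/13*7/16 + 1/12*9/16 = 123/832
P(B|A) = P(A|B)P(B)/P(A) = (21/208)/(123/832) = 28/41

28/41


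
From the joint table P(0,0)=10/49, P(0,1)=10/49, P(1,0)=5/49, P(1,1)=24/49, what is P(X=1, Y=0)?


Read from table: P(X=1, Y=0) = 5/49

5/49


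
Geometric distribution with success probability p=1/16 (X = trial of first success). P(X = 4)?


P(X=4) = (1-p)^3 * p = (15/16)^3 * 1/16
= 3375/4096 * 1/16 = 3375/65536

3375/65536


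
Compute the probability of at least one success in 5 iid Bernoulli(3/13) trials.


P(at least one) = 1 - P(none)
P(none) = (1 - 3/13)^5 = (10/13)^5 = 100000/371293
P(at least one) = 1 - 100000/371293 = 271293/371293

271293/371293


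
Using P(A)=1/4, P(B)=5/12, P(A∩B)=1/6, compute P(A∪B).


P(A∪B) = P(A) + P(B) - P(A∩B)
= 1/4 + 5/12 - 1/6 = 1/2

1/2


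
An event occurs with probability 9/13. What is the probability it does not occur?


P(A') = 1 - P(A) = 1 - 9/13 = 4/13

4/13


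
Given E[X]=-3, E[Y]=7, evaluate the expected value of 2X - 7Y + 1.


E[2X - 7Y + 1] = 2*E[X] - 7*E[Y] + 1
= (2)*(-3) + (-7)*(7) + (1)
= -6 - 49 + 1 = -54

-54


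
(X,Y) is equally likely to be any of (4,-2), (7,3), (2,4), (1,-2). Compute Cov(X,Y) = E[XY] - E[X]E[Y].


E[X]=7/2, E[Y]=3/4, E[XY]=19/4
Cov(X,Y) = E[XY] - E[X]E[Y] = 19/4 - 7/2*3/4 = 17/8

17/8


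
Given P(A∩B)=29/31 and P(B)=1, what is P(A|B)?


P(A|B) = P(A∩B)/P(B) = (87/93)/(93/93) = 87/93 = 29/31

29/31


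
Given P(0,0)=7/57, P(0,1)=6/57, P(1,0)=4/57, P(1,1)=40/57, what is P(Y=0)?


P(Y=0) = P(0,0)+P(1,0) = 7/57 + 4/57 = 11/57

11/57


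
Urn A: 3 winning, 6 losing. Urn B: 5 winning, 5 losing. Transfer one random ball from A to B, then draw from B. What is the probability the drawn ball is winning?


P(transfer winning) = 3/9 = 1/3; P(transfer losing) = 2/3
If winning transferred: Urn II has 6 winning of 11, so P(winning|winning moved) = 6/11
If losing transferred: Urn II has 5 winning of 11, so P(winning|losing moved) = 5/11
By total probability: P(winning) = 1/3*6/11 + 2/3*5/11 = 16/33

16/33


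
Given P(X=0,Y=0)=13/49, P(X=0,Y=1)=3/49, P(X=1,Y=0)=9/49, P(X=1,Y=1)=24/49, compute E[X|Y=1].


P(Y=1) = 27/49
E[X|Y=1] = (0*3 + 1*24)/27 = 24/27 = 8/9

8/9


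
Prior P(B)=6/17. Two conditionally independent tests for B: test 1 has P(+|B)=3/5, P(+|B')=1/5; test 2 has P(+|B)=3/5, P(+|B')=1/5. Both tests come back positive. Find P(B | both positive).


After test 1: P(+) = 3/5*6/17 + 1/5*11/17 = 29/85
P(B|+) = (18/85)/(29/85) = 18/29
After test 2 (use post1 as new prior): P(+) = 3/5*18/29 + 1/5*11/29 = 13/29
P(B|+,+) = (54/145)/(13/29) = 54/65

54/65


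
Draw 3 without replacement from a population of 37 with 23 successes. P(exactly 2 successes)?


P(X=2) = C(23,2)*C(14,1) / C(37,3)
= 253*14 / 7770
= 3542/7770 = 253/555

253/555


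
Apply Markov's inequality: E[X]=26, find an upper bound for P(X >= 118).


Markov: P(X >= a) <= E[X]/a
P(X >= 118) <= 26/118 = 13/59

13/59


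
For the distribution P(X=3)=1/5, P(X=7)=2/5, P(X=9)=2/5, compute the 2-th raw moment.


E[X^2] = sum(x^2 * P(x))
= 9*1/5 + 49*2/5 + 81*2/5
= 269/5

269/5


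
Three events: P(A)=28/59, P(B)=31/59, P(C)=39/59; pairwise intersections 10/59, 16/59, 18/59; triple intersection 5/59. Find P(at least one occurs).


P(A∪B∪C) = P(A)+P(B)+P(C) - P(AB)-P(AC)-P(BC) + P(ABC)
= 28/59+31/59+39/59 - 10/59-16/59-18/59 + 5/59
= 1

1


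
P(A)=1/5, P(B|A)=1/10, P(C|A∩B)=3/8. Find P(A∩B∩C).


P(A∩B∩C) = P(A) * P(B|A) * P(C|A∩B)
= 1/5 * 1/10 * 3/8
= 1/50 * 3/8 = 3/400

3/400
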